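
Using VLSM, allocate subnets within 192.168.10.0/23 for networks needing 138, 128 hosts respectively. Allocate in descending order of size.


138 hosts -> /24 (254 usable): 192.168.10.0/24
128 hosts -> /24 (254 usable): 192.168.11.0/24
Allocation: 192.168.10.0/24 (138 hosts, 254 usable); 192.168.11.0/24 (128 hosts, 254 usable)


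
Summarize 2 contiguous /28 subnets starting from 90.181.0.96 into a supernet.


Original prefix: /28
Number of subnets: 2 = 2^1
New prefix = 28 - 1 = 27
Supernet: 90.181.0.96/27


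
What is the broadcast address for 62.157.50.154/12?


Network: 62.144.0.0/12
Host bits = 20
Set all host bits to 1:
Broadcast: 62.159.255.255


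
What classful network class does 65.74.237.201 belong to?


First octet: 65
Binary: 01000001
0xxxxxxx -> Class A (1-126)
Class A, default mask 255.0.0.0 (/8)


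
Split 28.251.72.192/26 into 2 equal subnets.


New prefix = 26 + 1 = 27
Each subnet has 32 addresses
  28.251.72.192/27
  28.251.72.224/27
Subnets: 28.251.72.192/27, 28.251.72.224/27


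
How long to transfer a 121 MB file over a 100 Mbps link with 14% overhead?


Effective throughput = 100 * (1 - 14/100) = 86 Mbps
File size in Mb = 121 * 8 = 968 Mb
Time = 968 / 86
Time = 11.2558 seconds


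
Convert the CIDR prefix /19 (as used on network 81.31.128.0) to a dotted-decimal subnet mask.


/19 means 19 network bits, 13 host bits
Binary: 11111111111111111110000000000000
Mask: 255.255.224.0


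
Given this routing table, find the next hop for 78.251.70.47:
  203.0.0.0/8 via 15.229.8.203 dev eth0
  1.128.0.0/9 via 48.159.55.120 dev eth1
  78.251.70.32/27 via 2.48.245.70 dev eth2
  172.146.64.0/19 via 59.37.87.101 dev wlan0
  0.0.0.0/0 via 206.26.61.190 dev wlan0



Longest prefix match for 78.251.70.47:
  /8 203.0.0.0: no
  /9 1.128.0.0: no
  /27 78.251.70.32: MATCH
  /19 172.146.64.0: no
  /0 0.0.0.0: MATCH
Selected: next-hop 2.48.245.70 via eth2 (matched /27)


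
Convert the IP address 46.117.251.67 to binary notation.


46 = 00101110
117 = 01110101
251 = 11111011
67 = 01000011
Binary: 00101110.01110101.11111011.01000011


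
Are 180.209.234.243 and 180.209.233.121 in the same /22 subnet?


Mask: 255.255.252.0
180.209.234.243 AND mask = 180.209.232.0
180.209.233.121 AND mask = 180.209.232.0
Yes, same subnet (180.209.232.0)


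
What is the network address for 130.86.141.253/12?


IP:   10000010.01010110.10001101.11111101
Mask: 11111111.11110000.00000000.00000000
AND operation:
Net:  10000010.01010000.00000000.00000000
Network: 130.80.0.0/12


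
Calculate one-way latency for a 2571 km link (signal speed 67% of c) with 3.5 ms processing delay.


Speed = 0.67 * 3e5 km/s = 201000 km/s
Propagation delay = 2571 / 201000 = 0.0128 s = 12.791 ms
Processing delay = 3.5 ms
Total one-way latency = 16.291 ms


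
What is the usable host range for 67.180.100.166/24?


Network: 67.180.100.0
Broadcast: 67.180.100.255
First usable = network + 1
Last usable = broadcast - 1
Range: 67.180.100.1 to 67.180.100.254


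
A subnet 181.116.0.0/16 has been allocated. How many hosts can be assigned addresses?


Host bits = 32 - 16 = 16
Total addresses = 2^16 = 65536
Usable = total - 2 (network and broadcast)
Usable hosts: 65534


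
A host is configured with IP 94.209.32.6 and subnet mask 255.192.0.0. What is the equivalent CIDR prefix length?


Binary: 11111111.11000000.00000000.00000000
Count leading 1s
Prefix: /10


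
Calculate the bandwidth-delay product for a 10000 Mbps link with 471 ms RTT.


BDP = bandwidth * RTT
= 10000 Mbps * 471 ms
= 10000 * 1e6 * 471 / 1000 bits
= 4710000000 bits
= 588750000 bytes
= 574951.1719 KB
BDP = 4710000000 bits (588750000 bytes)


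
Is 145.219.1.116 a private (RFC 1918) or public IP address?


RFC 1918 private ranges:
  10.0.0.0/8 (10.0.0.0 - 10.255.255.255)
  172.16.0.0/12 (172.16.0.0 - 172.31.255.255)
  192.168.0.0/16 (192.168.0.0 - 192.168.255.255)
Public (not in any RFC 1918 range)


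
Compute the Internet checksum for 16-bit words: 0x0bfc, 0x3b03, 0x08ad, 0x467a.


Sum all words (with carry folding):
+ 0x0bfc = 0x0bfc
+ 0x3b03 = 0x46ff
+ 0x08ad = 0x4fac
+ 0x467a = 0x9626
One's complement: ~0x9626
Checksum = 0x69d9


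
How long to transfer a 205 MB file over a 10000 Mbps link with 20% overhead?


Effective throughput = 10000 * (1 - 20/100) = 8000 Mbps
File size in Mb = 205 * 8 = 1640 Mb
Time = 1640 / 8000
Time = 0.205 seconds


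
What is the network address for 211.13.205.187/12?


IP:   11010011.00001101.11001101.10111011
Mask: 11111111.11110000.00000000.00000000
AND operation:
Net:  11010011.00000000.00000000.00000000
Network: 211.0.0.0/12


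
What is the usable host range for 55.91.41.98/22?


Network: 55.91.40.0
Broadcast: 55.91.43.255
First usable = network + 1
Last usable = broadcast - 1
Range: 55.91.40.1 to 55.91.43.254


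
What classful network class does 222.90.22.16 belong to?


First octet: 222
Binary: 11011110
110xxxxx -> Class C (192-223)
Class C, default mask 255.255.255.0 (/24)


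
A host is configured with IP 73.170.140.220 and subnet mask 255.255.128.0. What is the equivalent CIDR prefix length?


Binary: 11111111.11111111.10000000.00000000
Count leading 1s
Prefix: /17


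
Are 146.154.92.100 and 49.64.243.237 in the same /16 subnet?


Mask: 255.255.0.0
146.154.92.100 AND mask = 146.154.0.0
49.64.243.237 AND mask = 49.64.0.0
No, different subnets (146.154.0.0 vs 49.64.0.0)


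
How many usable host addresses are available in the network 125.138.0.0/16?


Host bits = 32 - 16 = 16
Total addresses = 2^16 = 65536
Usable = total - 2 (network and broadcast)
Usable hosts: 65534


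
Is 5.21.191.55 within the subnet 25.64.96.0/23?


Subnet network: 25.64.96.0
Test IP AND mask: 5.21.190.0
No, 5.21.191.55 is not in 25.64.96.0/23


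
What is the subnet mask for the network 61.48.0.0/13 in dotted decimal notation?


/13 means 13 network bits, 19 host bits
Binary: 11111111111110000000000000000000
Mask: 255.248.0.0


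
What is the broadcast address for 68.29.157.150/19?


Network: 68.29.128.0/19
Host bits = 13
Set all host bits to 1:
Broadcast: 68.29.159.255


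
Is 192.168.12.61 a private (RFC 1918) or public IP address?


RFC 1918 private ranges:
  10.0.0.0/8 (10.0.0.0 - 10.255.255.255)
  172.16.0.0/12 (172.16.0.0 - 172.31.255.255)
  192.168.0.0/16 (192.168.0.0 - 192.168.255.255)
Private (in 192.168.0.0/16)


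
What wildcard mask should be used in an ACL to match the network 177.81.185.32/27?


Subnet mask: 255.255.255.224
Wildcard = 255.255.255.255 - subnet mask
255 - 255 = 0
255 - 255 = 0
255 - 255 = 0
255 - 224 = 31
Wildcard: 0.0.0.31


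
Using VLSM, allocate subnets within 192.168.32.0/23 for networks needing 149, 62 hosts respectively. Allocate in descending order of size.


149 hosts -> /24 (254 usable): 192.168.32.0/24
62 hosts -> /26 (62 usable): 192.168.33.0/26
Allocation: 192.168.32.0/24 (149 hosts, 254 usable); 192.168.33.0/26 (62 hosts, 62 usable)


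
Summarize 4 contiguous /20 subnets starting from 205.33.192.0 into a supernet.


Original prefix: /20
Number of subnets: 4 = 2^2
New prefix = 20 - 2 = 18
Supernet: 205.33.192.0/18


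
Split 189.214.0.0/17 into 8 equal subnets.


New prefix = 17 + 3 = 20
Each subnet has 4096 addresses
  189.214.0.0/20
  189.214.16.0/20
  189.214.32.0/20
  189.214.48.0/20
  189.214.64.0/20
  189.214.80.0/20
  189.214.96.0/20
  189.214.112.0/20
Subnets: 189.214.0.0/20, 189.214.16.0/20, 189.214.32.0/20, 189.214.48.0/20, 189.214.64.0/20, 189.214.80.0/20, 189.214.96.0/20, 189.214.112.0/20


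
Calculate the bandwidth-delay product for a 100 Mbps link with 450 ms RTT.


BDP = bandwidth * RTT
= 100 Mbps * 450 ms
= 100 * 1e6 * 450 / 1000 bits
= 45000000 bits
= 5625000 bytes
= 5493.1641 KB
BDP = 45000000 bits (5625000 bytes)


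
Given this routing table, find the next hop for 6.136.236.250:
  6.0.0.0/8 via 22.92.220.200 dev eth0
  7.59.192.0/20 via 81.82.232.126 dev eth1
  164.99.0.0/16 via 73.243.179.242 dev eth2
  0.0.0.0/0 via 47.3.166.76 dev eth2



Longest prefix match for 6.136.236.250:
  /8 6.0.0.0: MATCH
  /20 7.59.192.0: no
  /16 164.99.0.0: no
  /0 0.0.0.0: MATCH
Selected: next-hop 22.92.220.200 via eth0 (matched /8)


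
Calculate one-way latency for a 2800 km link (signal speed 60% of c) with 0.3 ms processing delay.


Speed = 0.6 * 3e5 km/s = 180000 km/s
Propagation delay = 2800 / 180000 = 0.0156 s = 15.5556 ms
Processing delay = 0.3 ms
Total one-way latency = 15.8556 ms


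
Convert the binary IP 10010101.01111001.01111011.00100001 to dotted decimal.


10010101 = 149
01111001 = 121
01111011 = 123
00100001 = 33
IP: 149.121.123.33


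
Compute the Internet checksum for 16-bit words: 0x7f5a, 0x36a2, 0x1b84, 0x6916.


Sum all words (with carry folding):
+ 0x7f5a = 0x7f5a
+ 0x36a2 = 0xb5fc
+ 0x1b84 = 0xd180
+ 0x6916 = 0x3a97
One's complement: ~0x3a97
Checksum = 0xc568


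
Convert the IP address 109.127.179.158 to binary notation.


109 = 01101101
127 = 01111111
179 = 10110011
158 = 10011110
Binary: 01101101.01111111.10110011.10011110


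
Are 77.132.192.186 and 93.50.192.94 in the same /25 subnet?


Mask: 255.255.255.128
77.132.192.186 AND mask = 77.132.192.128
93.50.192.94 AND mask = 93.50.192.0
No, different subnets (77.132.192.128 vs 93.50.192.0)


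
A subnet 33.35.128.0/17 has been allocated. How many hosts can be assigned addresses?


Host bits = 32 - 17 = 15
Total addresses = 2^15 = 32768
Usable = total - 2 (network and broadcast)
Usable hosts: 32766


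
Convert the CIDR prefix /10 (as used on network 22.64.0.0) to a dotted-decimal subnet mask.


/10 means 10 network bits, 22 host bits
Binary: 11111111110000000000000000000000
Mask: 255.192.0.0


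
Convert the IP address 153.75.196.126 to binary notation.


153 = 10011001
75 = 01001011
196 = 11000100
126 = 01111110
Binary: 10011001.01001011.11000100.01111110


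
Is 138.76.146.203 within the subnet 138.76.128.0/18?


Subnet network: 138.76.128.0
Test IP AND mask: 138.76.128.0
Yes, 138.76.146.203 is in 138.76.128.0/18


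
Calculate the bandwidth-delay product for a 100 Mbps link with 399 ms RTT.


BDP = bandwidth * RTT
= 100 Mbps * 399 ms
= 100 * 1e6 * 399 / 1000 bits
= 39900000 bits
= 4987500 bytes
= 4870.6055 KB
BDP = 39900000 bits (4987500 bytes)


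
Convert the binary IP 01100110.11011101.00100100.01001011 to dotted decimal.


01100110 = 102
11011101 = 221
00100100 = 36
01001011 = 75
IP: 102.221.36.75


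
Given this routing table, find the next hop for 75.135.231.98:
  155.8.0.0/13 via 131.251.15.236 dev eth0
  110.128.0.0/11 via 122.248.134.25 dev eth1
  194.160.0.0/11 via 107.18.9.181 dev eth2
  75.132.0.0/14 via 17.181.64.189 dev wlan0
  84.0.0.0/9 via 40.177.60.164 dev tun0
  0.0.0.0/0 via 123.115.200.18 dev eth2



Longest prefix match for 75.135.231.98:
  /13 155.8.0.0: no
  /11 110.128.0.0: no
  /11 194.160.0.0: no
  /14 75.132.0.0: MATCH
  /9 84.0.0.0: no
  /0 0.0.0.0: MATCH
Selected: next-hop 17.181.64.189 via wlan0 (matched /14)


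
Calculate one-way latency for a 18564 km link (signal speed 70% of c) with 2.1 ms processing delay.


Speed = 0.7 * 3e5 km/s = 210000 km/s
Propagation delay = 18564 / 210000 = 0.0884 s = 88.4 ms
Processing delay = 2.1 ms
Total one-way latency = 90.5 ms


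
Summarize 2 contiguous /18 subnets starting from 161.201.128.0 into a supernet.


Original prefix: /18
Number of subnets: 2 = 2^1
New prefix = 18 - 1 = 17
Supernet: 161.201.128.0/17


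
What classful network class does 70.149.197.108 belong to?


First octet: 70
Binary: 01000110
0xxxxxxx -> Class A (1-126)
Class A, default mask 255.0.0.0 (/8)


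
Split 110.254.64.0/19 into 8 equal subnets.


New prefix = 19 + 3 = 22
Each subnet has 1024 addresses
  110.254.64.0/22
  110.254.68.0/22
  110.254.72.0/22
  110.254.76.0/22
  110.254.80.0/22
  110.254.84.0/22
  110.254.88.0/22
  110.254.92.0/22
Subnets: 110.254.64.0/22, 110.254.68.0/22, 110.254.72.0/22, 110.254.76.0/22, 110.254.80.0/22, 110.254.84.0/22, 110.254.88.0/22, 110.254.92.0/22


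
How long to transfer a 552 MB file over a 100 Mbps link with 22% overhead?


Effective throughput = 100 * (1 - 22/100) = 78 Mbps
File size in Mb = 552 * 8 = 4416 Mb
Time = 4416 / 78
Time = 56.6154 seconds


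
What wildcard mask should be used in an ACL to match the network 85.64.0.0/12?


Subnet mask: 255.240.0.0
Wildcard = 255.255.255.255 - subnet mask
255 - 255 = 0
255 - 240 = 15
255 - 0 = 255
255 - 0 = 255
Wildcard: 0.15.255.255


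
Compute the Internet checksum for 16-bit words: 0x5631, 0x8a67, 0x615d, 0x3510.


Sum all words (with carry folding):
+ 0x5631 = 0x5631
+ 0x8a67 = 0xe098
+ 0x615d = 0x41f6
+ 0x3510 = 0x7706
One's complement: ~0x7706
Checksum = 0x88f9


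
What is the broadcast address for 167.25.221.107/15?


Network: 167.24.0.0/15
Host bits = 17
Set all host bits to 1:
Broadcast: 167.25.255.255


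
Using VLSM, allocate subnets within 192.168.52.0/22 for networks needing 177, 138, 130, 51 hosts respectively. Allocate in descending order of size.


177 hosts -> /24 (254 usable): 192.168.52.0/24
138 hosts -> /24 (254 usable): 192.168.53.0/24
130 hosts -> /24 (254 usable): 192.168.54.0/24
51 hosts -> /26 (62 usable): 192.168.55.0/26
Allocation: 192.168.52.0/24 (177 hosts, 254 usable); 192.168.53.0/24 (138 hosts, 254 usable); 192.168.54.0/24 (130 hosts, 254 usable); 192.168.55.0/26 (51 hosts, 62 usable)


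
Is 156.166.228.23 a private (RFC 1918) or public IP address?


RFC 1918 private ranges:
  10.0.0.0/8 (10.0.0.0 - 10.255.255.255)
  172.16.0.0/12 (172.16.0.0 - 172.31.255.255)
  192.168.0.0/16 (192.168.0.0 - 192.168.255.255)
Public (not in any RFC 1918 range)


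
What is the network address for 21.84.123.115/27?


IP:   00010101.01010100.01111011.01110011
Mask: 11111111.11111111.11111111.11100000
AND operation:
Net:  00010101.01010100.01111011.01100000
Network: 21.84.123.96/27


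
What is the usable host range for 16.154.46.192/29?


Network: 16.154.46.192
Broadcast: 16.154.46.199
First usable = network + 1
Last usable = broadcast - 1
Range: 16.154.46.193 to 16.154.46.198


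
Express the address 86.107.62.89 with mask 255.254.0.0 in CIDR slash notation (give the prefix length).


Binary: 11111111.11111110.00000000.00000000
Count leading 1s
Prefix: /15


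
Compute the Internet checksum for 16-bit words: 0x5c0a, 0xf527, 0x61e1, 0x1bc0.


Sum all words (with carry folding):
+ 0x5c0a = 0x5c0a
+ 0xf527 = 0x5132
+ 0x61e1 = 0xb313
+ 0x1bc0 = 0xced3
One's complement: ~0xced3
Checksum = 0x312c


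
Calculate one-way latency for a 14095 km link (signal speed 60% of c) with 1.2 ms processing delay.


Speed = 0.6 * 3e5 km/s = 180000 km/s
Propagation delay = 14095 / 180000 = 0.0783 s = 78.3056 ms
Processing delay = 1.2 ms
Total one-way latency = 79.5056 ms


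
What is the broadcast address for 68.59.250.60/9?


Network: 68.0.0.0/9
Host bits = 23
Set all host bits to 1:
Broadcast: 68.127.255.255


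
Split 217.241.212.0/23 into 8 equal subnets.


New prefix = 23 + 3 = 26
Each subnet has 64 addresses
  217.241.212.0/26
  217.241.212.64/26
  217.241.212.128/26
  217.241.212.192/26
  217.241.213.0/26
  217.241.213.64/26
  217.241.213.128/26
  217.241.213.192/26
Subnets: 217.241.212.0/26, 217.241.212.64/26, 217.241.212.128/26, 217.241.212.192/26, 217.241.213.0/26, 217.241.213.64/26, 217.241.213.128/26, 217.241.213.192/26


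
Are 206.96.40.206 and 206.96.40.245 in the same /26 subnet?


Mask: 255.255.255.192
206.96.40.206 AND mask = 206.96.40.192
206.96.40.245 AND mask = 206.96.40.192
Yes, same subnet (206.96.40.192)


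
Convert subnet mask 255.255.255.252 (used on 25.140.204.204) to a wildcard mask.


Subnet mask: 255.255.255.252
Wildcard = 255.255.255.255 - subnet mask
255 - 255 = 0
255 - 255 = 0
255 - 255 = 0
255 - 252 = 3
Wildcard: 0.0.0.3


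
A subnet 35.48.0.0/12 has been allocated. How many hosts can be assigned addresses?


Host bits = 32 - 12 = 20
Total addresses = 2^20 = 1048576
Usable = total - 2 (network and broadcast)
Usable hosts: 1048574


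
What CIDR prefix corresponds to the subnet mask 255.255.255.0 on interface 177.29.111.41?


Binary: 11111111.11111111.11111111.00000000
Count leading 1s
Prefix: /24


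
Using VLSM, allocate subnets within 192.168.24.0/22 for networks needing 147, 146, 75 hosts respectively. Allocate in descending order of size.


147 hosts -> /24 (254 usable): 192.168.24.0/24
146 hosts -> /24 (254 usable): 192.168.25.0/24
75 hosts -> /25 (126 usable): 192.168.26.0/25
Allocation: 192.168.24.0/24 (147 hosts, 254 usable); 192.168.25.0/24 (146 hosts, 254 usable); 192.168.26.0/25 (75 hosts, 126 usable)


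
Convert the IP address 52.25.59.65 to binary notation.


52 = 00110100
25 = 00011001
59 = 00111011
65 = 01000001
Binary: 00110100.00011001.00111011.01000001


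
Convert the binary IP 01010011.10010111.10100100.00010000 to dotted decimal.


01010011 = 83
10010111 = 151
10100100 = 164
00010000 = 16
IP: 83.151.164.16


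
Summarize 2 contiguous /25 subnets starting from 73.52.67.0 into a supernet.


Original prefix: /25
Number of subnets: 2 = 2^1
New prefix = 25 - 1 = 24
Supernet: 73.52.67.0/24


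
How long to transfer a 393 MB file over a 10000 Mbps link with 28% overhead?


Effective throughput = 10000 * (1 - 28/100) = 7200 Mbps
File size in Mb = 393 * 8 = 3144 Mb
Time = 3144 / 7200
Time = 0.4367 seconds


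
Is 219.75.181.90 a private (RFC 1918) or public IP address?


RFC 1918 private ranges:
  10.0.0.0/8 (10.0.0.0 - 10.255.255.255)
  172.16.0.0/12 (172.16.0.0 - 172.31.255.255)
  192.168.0.0/16 (192.168.0.0 - 192.168.255.255)
Public (not in any RFC 1918 range)


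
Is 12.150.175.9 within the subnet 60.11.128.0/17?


Subnet network: 60.11.128.0
Test IP AND mask: 12.150.128.0
No, 12.150.175.9 is not in 60.11.128.0/17


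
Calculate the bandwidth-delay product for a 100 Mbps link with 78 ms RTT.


BDP = bandwidth * RTT
= 100 Mbps * 78 ms
= 100 * 1e6 * 78 / 1000 bits
= 7800000 bits
= 975000 bytes
= 952.1484 KB
BDP = 7800000 bits (975000 bytes)


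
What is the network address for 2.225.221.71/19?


IP:   00000010.11100001.11011101.01000111
Mask: 11111111.11111111.11100000.00000000
AND operation:
Net:  00000010.11100001.11000000.00000000
Network: 2.225.192.0/19


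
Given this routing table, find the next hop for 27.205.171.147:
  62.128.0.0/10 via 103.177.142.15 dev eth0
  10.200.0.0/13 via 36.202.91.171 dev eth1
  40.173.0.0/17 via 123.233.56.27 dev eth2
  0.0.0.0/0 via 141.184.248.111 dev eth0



Longest prefix match for 27.205.171.147:
  /10 62.128.0.0: no
  /13 10.200.0.0: no
  /17 40.173.0.0: no
  /0 0.0.0.0: MATCH
Selected: next-hop 141.184.248.111 via eth0 (matched /0)


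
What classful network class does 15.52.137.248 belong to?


First octet: 15
Binary: 00001111
0xxxxxxx -> Class A (1-126)
Class A, default mask 255.0.0.0 (/8)


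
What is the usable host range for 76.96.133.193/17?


Network: 76.96.128.0
Broadcast: 76.96.255.255
First usable = network + 1
Last usable = broadcast - 1
Range: 76.96.128.1 to 76.96.255.254


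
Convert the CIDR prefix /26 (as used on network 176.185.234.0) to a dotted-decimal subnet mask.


/26 means 26 network bits, 6 host bits
Binary: 11111111111111111111111111000000
Mask: 255.255.255.192


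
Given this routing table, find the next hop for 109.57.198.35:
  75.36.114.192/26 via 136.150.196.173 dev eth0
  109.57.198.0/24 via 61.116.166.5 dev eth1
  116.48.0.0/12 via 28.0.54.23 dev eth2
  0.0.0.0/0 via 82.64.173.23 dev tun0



Longest prefix match for 109.57.198.35:
  /26 75.36.114.192: no
  /24 109.57.198.0: MATCH
  /12 116.48.0.0: no
  /0 0.0.0.0: MATCH
Selected: next-hop 61.116.166.5 via eth1 (matched /24)


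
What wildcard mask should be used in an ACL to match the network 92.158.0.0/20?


Subnet mask: 255.255.240.0
Wildcard = 255.255.255.255 - subnet mask
255 - 255 = 0
255 - 255 = 0
255 - 240 = 15
255 - 0 = 255
Wildcard: 0.0.15.255


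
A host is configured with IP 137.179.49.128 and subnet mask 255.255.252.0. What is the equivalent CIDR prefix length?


Binary: 11111111.11111111.11111100.00000000
Count leading 1s
Prefix: /22


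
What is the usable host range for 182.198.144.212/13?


Network: 182.192.0.0
Broadcast: 182.199.255.255
First usable = network + 1
Last usable = broadcast - 1
Range: 182.192.0.1 to 182.199.255.254


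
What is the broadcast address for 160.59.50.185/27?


Network: 160.59.50.160/27
Host bits = 5
Set all host bits to 1:
Broadcast: 160.59.50.191


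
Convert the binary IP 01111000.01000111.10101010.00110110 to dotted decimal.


01111000 = 120
01000111 = 71
10101010 = 170
00110110 = 54
IP: 120.71.170.54


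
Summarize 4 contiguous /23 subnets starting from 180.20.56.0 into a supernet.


Original prefix: /23
Number of subnets: 4 = 2^2
New prefix = 23 - 2 = 21
Supernet: 180.20.56.0/21


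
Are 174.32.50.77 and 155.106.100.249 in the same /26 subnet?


Mask: 255.255.255.192
174.32.50.77 AND mask = 174.32.50.64
155.106.100.249 AND mask = 155.106.100.192
No, different subnets (174.32.50.64 vs 155.106.100.192)


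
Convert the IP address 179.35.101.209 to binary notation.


179 = 10110011
35 = 00100011
101 = 01100101
209 = 11010001
Binary: 10110011.00100011.01100101.11010001


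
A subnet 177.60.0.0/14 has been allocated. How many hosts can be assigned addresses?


Host bits = 32 - 14 = 18
Total addresses = 2^18 = 262144
Usable = total - 2 (network and broadcast)
Usable hosts: 262142


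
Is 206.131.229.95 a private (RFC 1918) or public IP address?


RFC 1918 private ranges:
  10.0.0.0/8 (10.0.0.0 - 10.255.255.255)
  172.16.0.0/12 (172.16.0.0 - 172.31.255.255)
  192.168.0.0/16 (192.168.0.0 - 192.168.255.255)
Public (not in any RFC 1918 range)


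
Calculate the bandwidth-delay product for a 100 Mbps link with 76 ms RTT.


BDP = bandwidth * RTT
= 100 Mbps * 76 ms
= 100 * 1e6 * 76 / 1000 bits
= 7600000 bits
= 950000 bytes
= 927.7344 KB
BDP = 7600000 bits (950000 bytes)


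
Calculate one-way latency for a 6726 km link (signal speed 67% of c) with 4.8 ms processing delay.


Speed = 0.67 * 3e5 km/s = 201000 km/s
Propagation delay = 6726 / 201000 = 0.0335 s = 33.4627 ms
Processing delay = 4.8 ms
Total one-way latency = 38.2627 ms


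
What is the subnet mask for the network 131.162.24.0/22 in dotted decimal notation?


/22 means 22 network bits, 10 host bits
Binary: 11111111111111111111110000000000
Mask: 255.255.252.0


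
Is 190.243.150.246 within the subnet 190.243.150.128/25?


Subnet network: 190.243.150.128
Test IP AND mask: 190.243.150.128
Yes, 190.243.150.246 is in 190.243.150.128/25


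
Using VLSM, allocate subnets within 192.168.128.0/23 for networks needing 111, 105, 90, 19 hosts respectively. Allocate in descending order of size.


111 hosts -> /25 (126 usable): 192.168.128.0/25
105 hosts -> /25 (126 usable): 192.168.128.128/25
90 hosts -> /25 (126 usable): 192.168.129.0/25
19 hosts -> /27 (30 usable): 192.168.129.128/27
Allocation: 192.168.128.0/25 (111 hosts, 126 usable); 192.168.128.128/25 (105 hosts, 126 usable); 192.168.129.0/25 (90 hosts, 126 usable); 192.168.129.128/27 (19 hosts, 30 usable)


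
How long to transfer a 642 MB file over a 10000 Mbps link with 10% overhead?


Effective throughput = 10000 * (1 - 10/100) = 9000 Mbps
File size in Mb = 642 * 8 = 5136 Mb
Time = 5136 / 9000
Time = 0.5707 seconds


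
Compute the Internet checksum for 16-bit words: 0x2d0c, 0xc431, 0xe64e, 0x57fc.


Sum all words (with carry folding):
+ 0x2d0c = 0x2d0c
+ 0xc431 = 0xf13d
+ 0xe64e = 0xd78c
+ 0x57fc = 0x2f89
One's complement: ~0x2f89
Checksum = 0xd076


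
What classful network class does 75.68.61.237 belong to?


First octet: 75
Binary: 01001011
0xxxxxxx -> Class A (1-126)
Class A, default mask 255.0.0.0 (/8)


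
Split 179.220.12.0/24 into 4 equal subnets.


New prefix = 24 + 2 = 26
Each subnet has 64 addresses
  179.220.12.0/26
  179.220.12.64/26
  179.220.12.128/26
  179.220.12.192/26
Subnets: 179.220.12.0/26, 179.220.12.64/26, 179.220.12.128/26, 179.220.12.192/26


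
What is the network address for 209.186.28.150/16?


IP:   11010001.10111010.00011100.10010110
Mask: 11111111.11111111.00000000.00000000
AND operation:
Net:  11010001.10111010.00000000.00000000
Network: 209.186.0.0/16


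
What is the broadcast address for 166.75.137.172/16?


Network: 166.75.0.0/16
Host bits = 16
Set all host bits to 1:
Broadcast: 166.75.255.255


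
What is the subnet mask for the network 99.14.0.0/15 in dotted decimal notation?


/15 means 15 network bits, 17 host bits
Binary: 11111111111111100000000000000000
Mask: 255.254.0.0


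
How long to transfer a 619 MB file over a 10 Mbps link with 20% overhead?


Effective throughput = 10 * (1 - 20/100) = 8 Mbps
File size in Mb = 619 * 8 = 4952 Mb
Time = 4952 / 8
Time = 619 seconds


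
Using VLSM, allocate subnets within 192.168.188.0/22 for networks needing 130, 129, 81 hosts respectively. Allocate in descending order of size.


130 hosts -> /24 (254 usable): 192.168.188.0/24
129 hosts -> /24 (254 usable): 192.168.189.0/24
81 hosts -> /25 (126 usable): 192.168.190.0/25
Allocation: 192.168.188.0/24 (130 hosts, 254 usable); 192.168.189.0/24 (129 hosts, 254 usable); 192.168.190.0/25 (81 hosts, 126 usable)


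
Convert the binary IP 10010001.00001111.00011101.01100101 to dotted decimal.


10010001 = 145
00001111 = 15
00011101 = 29
01100101 = 101
IP: 145.15.29.101


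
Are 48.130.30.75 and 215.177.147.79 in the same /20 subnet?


Mask: 255.255.240.0
48.130.30.75 AND mask = 48.130.16.0
215.177.147.79 AND mask = 215.177.144.0
No, different subnets (48.130.16.0 vs 215.177.144.0)


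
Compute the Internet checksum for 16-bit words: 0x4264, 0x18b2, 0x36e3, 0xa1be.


Sum all words (with carry folding):
+ 0x4264 = 0x4264
+ 0x18b2 = 0x5b16
+ 0x36e3 = 0x91f9
+ 0xa1be = 0x33b8
One's complement: ~0x33b8
Checksum = 0xcc47


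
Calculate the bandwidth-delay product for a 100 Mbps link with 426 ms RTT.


BDP = bandwidth * RTT
= 100 Mbps * 426 ms
= 100 * 1e6 * 426 / 1000 bits
= 42600000 bits
= 5325000 bytes
= 5200.1953 KB
BDP = 42600000 bits (5325000 bytes)


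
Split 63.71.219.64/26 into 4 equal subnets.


New prefix = 26 + 2 = 28
Each subnet has 16 addresses
  63.71.219.64/28
  63.71.219.80/28
  63.71.219.96/28
  63.71.219.112/28
Subnets: 63.71.219.64/28, 63.71.219.80/28, 63.71.219.96/28, 63.71.219.112/28


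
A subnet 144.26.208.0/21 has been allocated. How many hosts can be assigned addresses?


Host bits = 32 - 21 = 11
Total addresses = 2^11 = 2048
Usable = total - 2 (network and broadcast)
Usable hosts: 2046


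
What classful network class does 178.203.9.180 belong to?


First octet: 178
Binary: 10110010
10xxxxxx -> Class B (128-191)
Class B, default mask 255.255.0.0 (/16)


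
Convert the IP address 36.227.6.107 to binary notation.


36 = 00100100
227 = 11100011
6 = 00000110
107 = 01101011
Binary: 00100100.11100011.00000110.01101011


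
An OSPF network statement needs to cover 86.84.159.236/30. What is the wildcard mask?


Subnet mask: 255.255.255.252
Wildcard = 255.255.255.255 - subnet mask
255 - 255 = 0
255 - 255 = 0
255 - 255 = 0
255 - 252 = 3
Wildcard: 0.0.0.3


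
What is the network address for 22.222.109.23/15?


IP:   00010110.11011110.01101101.00010111
Mask: 11111111.11111110.00000000.00000000
AND operation:
Net:  00010110.11011110.00000000.00000000
Network: 22.222.0.0/15


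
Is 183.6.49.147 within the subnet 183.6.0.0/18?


Subnet network: 183.6.0.0
Test IP AND mask: 183.6.0.0
Yes, 183.6.49.147 is in 183.6.0.0/18


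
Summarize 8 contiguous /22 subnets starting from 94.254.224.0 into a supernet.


Original prefix: /22
Number of subnets: 8 = 2^3
New prefix = 22 - 3 = 19
Supernet: 94.254.224.0/19


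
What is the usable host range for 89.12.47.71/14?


Network: 89.12.0.0
Broadcast: 89.15.255.255
First usable = network + 1
Last usable = broadcast - 1
Range: 89.12.0.1 to 89.15.255.254


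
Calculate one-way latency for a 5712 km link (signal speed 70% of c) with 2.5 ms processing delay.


Speed = 0.7 * 3e5 km/s = 210000 km/s
Propagation delay = 5712 / 210000 = 0.0272 s = 27.2 ms
Processing delay = 2.5 ms
Total one-way latency = 29.7 ms


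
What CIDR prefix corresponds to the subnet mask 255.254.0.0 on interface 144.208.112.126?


Binary: 11111111.11111110.00000000.00000000
Count leading 1s
Prefix: /15


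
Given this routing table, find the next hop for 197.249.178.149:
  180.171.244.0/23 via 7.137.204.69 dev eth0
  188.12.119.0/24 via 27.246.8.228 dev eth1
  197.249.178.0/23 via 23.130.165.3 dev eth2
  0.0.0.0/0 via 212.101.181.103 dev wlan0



Longest prefix match for 197.249.178.149:
  /23 180.171.244.0: no
  /24 188.12.119.0: no
  /23 197.249.178.0: MATCH
  /0 0.0.0.0: MATCH
Selected: next-hop 23.130.165.3 via eth2 (matched /23)


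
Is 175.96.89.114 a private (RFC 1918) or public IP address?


RFC 1918 private ranges:
  10.0.0.0/8 (10.0.0.0 - 10.255.255.255)
  172.16.0.0/12 (172.16.0.0 - 172.31.255.255)
  192.168.0.0/16 (192.168.0.0 - 192.168.255.255)
Public (not in any RFC 1918 range)


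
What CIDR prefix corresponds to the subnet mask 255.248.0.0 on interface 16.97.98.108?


Binary: 11111111.11111000.00000000.00000000
Count leading 1s
Prefix: /13


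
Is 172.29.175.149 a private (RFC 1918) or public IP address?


RFC 1918 private ranges:
  10.0.0.0/8 (10.0.0.0 - 10.255.255.255)
  172.16.0.0/12 (172.16.0.0 - 172.31.255.255)
  192.168.0.0/16 (192.168.0.0 - 192.168.255.255)
Private (in 172.16.0.0/12)


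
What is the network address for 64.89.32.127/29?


IP:   01000000.01011001.00100000.01111111
Mask: 11111111.11111111.11111111.11111000
AND operation:
Net:  01000000.01011001.00100000.01111000
Network: 64.89.32.120/29


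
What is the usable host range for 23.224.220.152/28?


Network: 23.224.220.144
Broadcast: 23.224.220.159
First usable = network + 1
Last usable = broadcast - 1
Range: 23.224.220.145 to 23.224.220.158


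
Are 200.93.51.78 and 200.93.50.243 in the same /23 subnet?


Mask: 255.255.254.0
200.93.51.78 AND mask = 200.93.50.0
200.93.50.243 AND mask = 200.93.50.0
Yes, same subnet (200.93.50.0)


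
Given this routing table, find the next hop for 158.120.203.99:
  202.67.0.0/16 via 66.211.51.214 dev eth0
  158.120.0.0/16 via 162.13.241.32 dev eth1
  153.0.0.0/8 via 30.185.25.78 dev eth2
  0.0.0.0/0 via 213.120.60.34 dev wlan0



Longest prefix match for 158.120.203.99:
  /16 202.67.0.0: no
  /16 158.120.0.0: MATCH
  /8 153.0.0.0: no
  /0 0.0.0.0: MATCH
Selected: next-hop 162.13.241.32 via eth1 (matched /16)


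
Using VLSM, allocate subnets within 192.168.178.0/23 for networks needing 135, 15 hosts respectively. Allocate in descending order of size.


135 hosts -> /24 (254 usable): 192.168.178.0/24
15 hosts -> /27 (30 usable): 192.168.179.0/27
Allocation: 192.168.178.0/24 (135 hosts, 254 usable); 192.168.179.0/27 (15 hosts, 30 usable)


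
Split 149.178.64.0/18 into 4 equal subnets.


New prefix = 18 + 2 = 20
Each subnet has 4096 addresses
  149.178.64.0/20
  149.178.80.0/20
  149.178.96.0/20
  149.178.112.0/20
Subnets: 149.178.64.0/20, 149.178.80.0/20, 149.178.96.0/20, 149.178.112.0/20


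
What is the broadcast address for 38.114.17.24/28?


Network: 38.114.17.16/28
Host bits = 4
Set all host bits to 1:
Broadcast: 38.114.17.31


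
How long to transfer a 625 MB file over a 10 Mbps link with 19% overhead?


Effective throughput = 10 * (1 - 19/100) = 8.1 Mbps
File size in Mb = 625 * 8 = 5000 Mb
Time = 5000 / 8.1
Time = 617.284 seconds


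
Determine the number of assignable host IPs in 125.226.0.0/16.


Host bits = 32 - 16 = 16
Total addresses = 2^16 = 65536
Usable = total - 2 (network and broadcast)
Usable hosts: 65534


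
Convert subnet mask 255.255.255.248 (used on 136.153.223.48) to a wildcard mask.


Subnet mask: 255.255.255.248
Wildcard = 255.255.255.255 - subnet mask
255 - 255 = 0
255 - 255 = 0
255 - 255 = 0
255 - 248 = 7
Wildcard: 0.0.0.7


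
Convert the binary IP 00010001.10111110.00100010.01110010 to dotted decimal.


00010001 = 17
10111110 = 190
00100010 = 34
01110010 = 114
IP: 17.190.34.114


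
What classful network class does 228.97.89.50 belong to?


First octet: 228
Binary: 11100100
1110xxxx -> Class D (224-239)
Class D (multicast), default mask N/A


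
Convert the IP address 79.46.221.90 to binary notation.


79 = 01001111
46 = 00101110
221 = 11011101
90 = 01011010
Binary: 01001111.00101110.11011101.01011010


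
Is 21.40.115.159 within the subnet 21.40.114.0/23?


Subnet network: 21.40.114.0
Test IP AND mask: 21.40.114.0
Yes, 21.40.115.159 is in 21.40.114.0/23


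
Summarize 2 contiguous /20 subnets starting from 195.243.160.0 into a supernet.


Original prefix: /20
Number of subnets: 2 = 2^1
New prefix = 20 - 1 = 19
Supernet: 195.243.160.0/19


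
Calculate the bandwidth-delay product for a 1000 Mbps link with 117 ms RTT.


BDP = bandwidth * RTT
= 1000 Mbps * 117 ms
= 1000 * 1e6 * 117 / 1000 bits
= 117000000 bits
= 14625000 bytes
= 14282.2266 KB
BDP = 117000000 bits (14625000 bytes)


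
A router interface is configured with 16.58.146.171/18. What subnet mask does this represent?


/18 means 18 network bits, 14 host bits
Binary: 11111111111111111100000000000000
Mask: 255.255.192.0


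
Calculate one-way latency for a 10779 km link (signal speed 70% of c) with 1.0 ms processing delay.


Speed = 0.7 * 3e5 km/s = 210000 km/s
Propagation delay = 10779 / 210000 = 0.0513 s = 51.3286 ms
Processing delay = 1.0 ms
Total one-way latency = 52.3286 ms


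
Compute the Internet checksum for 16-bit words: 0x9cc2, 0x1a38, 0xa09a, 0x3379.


Sum all words (with carry folding):
+ 0x9cc2 = 0x9cc2
+ 0x1a38 = 0xb6fa
+ 0xa09a = 0x5795
+ 0x3379 = 0x8b0e
One's complement: ~0x8b0e
Checksum = 0x74f1


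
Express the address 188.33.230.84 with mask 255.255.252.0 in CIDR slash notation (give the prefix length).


Binary: 11111111.11111111.11111100.00000000
Count leading 1s
Prefix: /22


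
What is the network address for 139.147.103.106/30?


IP:   10001011.10010011.01100111.01101010
Mask: 11111111.11111111.11111111.11111100
AND operation:
Net:  10001011.10010011.01100111.01101000
Network: 139.147.103.104/30


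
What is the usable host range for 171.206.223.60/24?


Network: 171.206.223.0
Broadcast: 171.206.223.255
First usable = network + 1
Last usable = broadcast - 1
Range: 171.206.223.1 to 171.206.223.254


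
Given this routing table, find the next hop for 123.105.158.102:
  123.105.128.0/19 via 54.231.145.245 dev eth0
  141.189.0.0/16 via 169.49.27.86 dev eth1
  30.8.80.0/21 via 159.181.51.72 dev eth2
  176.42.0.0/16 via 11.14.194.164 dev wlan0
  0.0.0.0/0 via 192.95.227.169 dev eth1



Longest prefix match for 123.105.158.102:
  /19 123.105.128.0: MATCH
  /16 141.189.0.0: no
  /21 30.8.80.0: no
  /16 176.42.0.0: no
  /0 0.0.0.0: MATCH
Selected: next-hop 54.231.145.245 via eth0 (matched /19)


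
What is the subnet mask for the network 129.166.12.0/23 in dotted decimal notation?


/23 means 23 network bits, 9 host bits
Binary: 11111111111111111111111000000000
Mask: 255.255.254.0


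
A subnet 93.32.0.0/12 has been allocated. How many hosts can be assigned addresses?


Host bits = 32 - 12 = 20
Total addresses = 2^20 = 1048576
Usable = total - 2 (network and broadcast)
Usable hosts: 1048574


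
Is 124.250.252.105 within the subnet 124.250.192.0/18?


Subnet network: 124.250.192.0
Test IP AND mask: 124.250.192.0
Yes, 124.250.252.105 is in 124.250.192.0/18


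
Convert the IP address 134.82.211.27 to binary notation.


134 = 10000110
82 = 01010010
211 = 11010011
27 = 00011011
Binary: 10000110.01010010.11010011.00011011


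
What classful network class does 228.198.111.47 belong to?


First octet: 228
Binary: 11100100
1110xxxx -> Class D (224-239)
Class D (multicast), default mask N/A


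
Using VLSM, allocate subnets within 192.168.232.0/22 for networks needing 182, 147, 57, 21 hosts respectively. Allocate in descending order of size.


182 hosts -> /24 (254 usable): 192.168.232.0/24
147 hosts -> /24 (254 usable): 192.168.233.0/24
57 hosts -> /26 (62 usable): 192.168.234.0/26
21 hosts -> /27 (30 usable): 192.168.234.64/27
Allocation: 192.168.232.0/24 (182 hosts, 254 usable); 192.168.233.0/24 (147 hosts, 254 usable); 192.168.234.0/26 (57 hosts, 62 usable); 192.168.234.64/27 (21 hosts, 30 usable)


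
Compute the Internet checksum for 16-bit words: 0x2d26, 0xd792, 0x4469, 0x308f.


Sum all words (with carry folding):
+ 0x2d26 = 0x2d26
+ 0xd792 = 0x04b9
+ 0x4469 = 0x4922
+ 0x308f = 0x79b1
One's complement: ~0x79b1
Checksum = 0x864e


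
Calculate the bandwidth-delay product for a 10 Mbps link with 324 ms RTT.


BDP = bandwidth * RTT
= 10 Mbps * 324 ms
= 10 * 1e6 * 324 / 1000 bits
= 3240000 bits
= 405000 bytes
= 395.5078 KB
BDP = 3240000 bits (405000 bytes)


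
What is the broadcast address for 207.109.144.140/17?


Network: 207.109.128.0/17
Host bits = 15
Set all host bits to 1:
Broadcast: 207.109.255.255


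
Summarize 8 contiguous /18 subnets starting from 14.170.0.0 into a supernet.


Original prefix: /18
Number of subnets: 8 = 2^3
New prefix = 18 - 3 = 15
Supernet: 14.170.0.0/15


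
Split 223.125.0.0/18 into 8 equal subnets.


New prefix = 18 + 3 = 21
Each subnet has 2048 addresses
  223.125.0.0/21
  223.125.8.0/21
  223.125.16.0/21
  223.125.24.0/21
  223.125.32.0/21
  223.125.40.0/21
  223.125.48.0/21
  223.125.56.0/21
Subnets: 223.125.0.0/21, 223.125.8.0/21, 223.125.16.0/21, 223.125.24.0/21, 223.125.32.0/21, 223.125.40.0/21, 223.125.48.0/21, 223.125.56.0/21


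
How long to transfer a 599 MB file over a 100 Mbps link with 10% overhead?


Effective throughput = 100 * (1 - 10/100) = 90 Mbps
File size in Mb = 599 * 8 = 4792 Mb
Time = 4792 / 90
Time = 53.2444 seconds


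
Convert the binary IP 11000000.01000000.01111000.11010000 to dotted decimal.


11000000 = 192
01000000 = 64
01111000 = 120
11010000 = 208
IP: 192.64.120.208


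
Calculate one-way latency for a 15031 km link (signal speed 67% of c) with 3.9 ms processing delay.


Speed = 0.67 * 3e5 km/s = 201000 km/s
Propagation delay = 15031 / 201000 = 0.0748 s = 74.7811 ms
Processing delay = 3.9 ms
Total one-way latency = 78.6811 ms


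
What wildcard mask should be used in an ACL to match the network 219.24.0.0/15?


Subnet mask: 255.254.0.0
Wildcard = 255.255.255.255 - subnet mask
255 - 255 = 0
255 - 254 = 1
255 - 0 = 255
255 - 0 = 255
Wildcard: 0.1.255.255


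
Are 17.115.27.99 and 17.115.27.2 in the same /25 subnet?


Mask: 255.255.255.128
17.115.27.99 AND mask = 17.115.27.0
17.115.27.2 AND mask = 17.115.27.0
Yes, same subnet (17.115.27.0)


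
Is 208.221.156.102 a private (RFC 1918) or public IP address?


RFC 1918 private ranges:
  10.0.0.0/8 (10.0.0.0 - 10.255.255.255)
  172.16.0.0/12 (172.16.0.0 - 172.31.255.255)
  192.168.0.0/16 (192.168.0.0 - 192.168.255.255)
Public (not in any RFC 1918 range)


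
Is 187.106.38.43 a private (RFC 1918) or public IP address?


RFC 1918 private ranges:
  10.0.0.0/8 (10.0.0.0 - 10.255.255.255)
  172.16.0.0/12 (172.16.0.0 - 172.31.255.255)
  192.168.0.0/16 (192.168.0.0 - 192.168.255.255)
Public (not in any RFC 1918 range)


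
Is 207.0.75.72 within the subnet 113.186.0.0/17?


Subnet network: 113.186.0.0
Test IP AND mask: 207.0.0.0
No, 207.0.75.72 is not in 113.186.0.0/17


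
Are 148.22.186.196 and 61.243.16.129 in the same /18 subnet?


Mask: 255.255.192.0
148.22.186.196 AND mask = 148.22.128.0
61.243.16.129 AND mask = 61.243.0.0
No, different subnets (148.22.128.0 vs 61.243.0.0)
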